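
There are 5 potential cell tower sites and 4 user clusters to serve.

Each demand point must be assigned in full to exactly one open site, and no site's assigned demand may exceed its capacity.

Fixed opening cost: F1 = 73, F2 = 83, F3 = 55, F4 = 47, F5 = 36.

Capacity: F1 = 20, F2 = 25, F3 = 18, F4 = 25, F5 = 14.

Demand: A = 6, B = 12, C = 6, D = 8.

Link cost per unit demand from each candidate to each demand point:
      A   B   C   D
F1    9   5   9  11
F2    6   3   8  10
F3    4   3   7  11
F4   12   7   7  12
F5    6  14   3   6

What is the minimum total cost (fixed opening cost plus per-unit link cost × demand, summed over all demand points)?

Open {F3, F5}; cheapest assignment that respects the capacities:
  F3 (cap 18, load 18): A, B — cost 6×4 + 12×3 = 60
  F5 (cap 14, load 14): C, D — cost 6×3 + 8×6 = 66
  Shipping 126, fixed 91 → total 217.
  Any other capacity-feasible assignment to {F3, F5} ships for at least 126.
Compare {F2, F5}: its best feasible assignment gives total 257.
Compare {F3, F4, F5}: its best feasible assignment gives total 264.
Every other set of open sites that can feasibly serve all demand totals ≥ 257 even under its best assignment. Minimum: 217.

217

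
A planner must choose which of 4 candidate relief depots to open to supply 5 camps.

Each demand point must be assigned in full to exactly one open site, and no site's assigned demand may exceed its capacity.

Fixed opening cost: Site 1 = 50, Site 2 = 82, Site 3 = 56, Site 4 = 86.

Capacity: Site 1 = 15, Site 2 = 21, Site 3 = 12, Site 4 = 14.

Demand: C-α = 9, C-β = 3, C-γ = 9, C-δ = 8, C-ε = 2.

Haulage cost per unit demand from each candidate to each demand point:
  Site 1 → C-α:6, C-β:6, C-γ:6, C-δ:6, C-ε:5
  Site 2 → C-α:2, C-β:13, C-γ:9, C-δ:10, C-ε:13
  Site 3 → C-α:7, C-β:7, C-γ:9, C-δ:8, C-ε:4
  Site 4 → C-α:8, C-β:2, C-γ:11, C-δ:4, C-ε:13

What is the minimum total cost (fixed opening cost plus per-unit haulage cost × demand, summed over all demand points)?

307

Open {Site 1, Site 2}; cheapest assignment that respects the capacities:
  Site 1 (cap 15, load 13): C-β, C-δ, C-ε — cost 3×6 + 8×6 + 2×5 = 76
  Site 2 (cap 21, load 18): C-α, C-γ — cost 9×2 + 9×9 = 99
  Shipping 175, fixed 132 → total 307.
  Any other capacity-feasible assignment to {Site 1, Site 2} ships for at least 175.
Compare {Site 2, Site 4}: its best feasible assignment gives total 331.
Compare {Site 1, Site 2, Site 4}: its best feasible assignment gives total 338.
Every other set of open sites that can feasibly serve all demand totals ≥ 331 even under its best assignment. Minimum: 307.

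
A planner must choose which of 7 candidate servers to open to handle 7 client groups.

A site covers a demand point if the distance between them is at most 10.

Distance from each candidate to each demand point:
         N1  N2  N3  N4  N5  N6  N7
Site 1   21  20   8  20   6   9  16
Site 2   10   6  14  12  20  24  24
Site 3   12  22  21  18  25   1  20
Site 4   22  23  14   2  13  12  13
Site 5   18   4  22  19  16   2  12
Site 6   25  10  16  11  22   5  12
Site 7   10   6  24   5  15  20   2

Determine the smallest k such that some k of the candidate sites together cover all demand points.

2

Coverage sets (demand points within 10 of each site):
  Site 1: {N3, N5, N6}
  Site 2: {N1, N2}
  Site 3: {N6}
  Site 4: {N4}
  Site 5: {N2, N6}
  Site 6: {N2, N6}
  Site 7: {N1, N2, N4, N7}
No single site covers all 7 demand points.
But {Site 1, Site 7} covers everything, so the minimum is 2.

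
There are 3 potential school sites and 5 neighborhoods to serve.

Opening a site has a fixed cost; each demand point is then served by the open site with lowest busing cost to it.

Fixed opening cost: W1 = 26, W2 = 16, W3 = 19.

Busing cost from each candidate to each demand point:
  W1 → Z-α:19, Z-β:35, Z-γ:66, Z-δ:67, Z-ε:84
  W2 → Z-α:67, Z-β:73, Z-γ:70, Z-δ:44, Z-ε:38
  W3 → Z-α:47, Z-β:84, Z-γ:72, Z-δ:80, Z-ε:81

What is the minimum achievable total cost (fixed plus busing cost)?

244

Open {W1, W2}: assign each demand point to its cheapest open site.
  Z-α→W1 19, Z-β→W1 35, Z-γ→W1 66, Z-δ→W2 44, Z-ε→W2 38
  busing cost 202, fixed 42 → total 244.
Compare {W1, W2, W3}: busing cost 202 + fixed 61 = 263.
Compare {W1}: busing cost 271 + fixed 26 = 297.
Compare {W2, W3}: busing cost 272 + fixed 35 = 307.
All other subsets cost ≥ 263. Minimum total cost: 244.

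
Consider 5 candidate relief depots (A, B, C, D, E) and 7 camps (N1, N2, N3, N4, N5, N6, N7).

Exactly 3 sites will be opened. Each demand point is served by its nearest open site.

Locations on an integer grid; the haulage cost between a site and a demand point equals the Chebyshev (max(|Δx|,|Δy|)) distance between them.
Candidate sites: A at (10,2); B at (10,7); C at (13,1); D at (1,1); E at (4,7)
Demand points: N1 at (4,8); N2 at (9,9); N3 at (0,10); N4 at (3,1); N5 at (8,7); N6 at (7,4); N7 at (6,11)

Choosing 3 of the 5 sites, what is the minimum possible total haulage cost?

Open {B, D, E}.
  N1→E 1, N2→B 2, N3→E 4, N4→D 2, N5→B 2, N6→B 3, N7→B 4  ⇒ total 18.
Compare {A, B, E}: total 22.
Compare {B, C, E}: total 22.
No size-3 selection does better; minimum is 18.

18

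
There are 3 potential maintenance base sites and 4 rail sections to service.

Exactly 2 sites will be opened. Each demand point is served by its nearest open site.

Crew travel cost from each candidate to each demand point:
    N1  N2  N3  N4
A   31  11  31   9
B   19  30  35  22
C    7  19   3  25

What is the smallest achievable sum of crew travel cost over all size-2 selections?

30

Open {A, C}.
  N1→C 7, N2→A 11, N3→C 3, N4→A 9  ⇒ total 30.
Compare {B, C}: total 51.
Compare {A, B}: total 70.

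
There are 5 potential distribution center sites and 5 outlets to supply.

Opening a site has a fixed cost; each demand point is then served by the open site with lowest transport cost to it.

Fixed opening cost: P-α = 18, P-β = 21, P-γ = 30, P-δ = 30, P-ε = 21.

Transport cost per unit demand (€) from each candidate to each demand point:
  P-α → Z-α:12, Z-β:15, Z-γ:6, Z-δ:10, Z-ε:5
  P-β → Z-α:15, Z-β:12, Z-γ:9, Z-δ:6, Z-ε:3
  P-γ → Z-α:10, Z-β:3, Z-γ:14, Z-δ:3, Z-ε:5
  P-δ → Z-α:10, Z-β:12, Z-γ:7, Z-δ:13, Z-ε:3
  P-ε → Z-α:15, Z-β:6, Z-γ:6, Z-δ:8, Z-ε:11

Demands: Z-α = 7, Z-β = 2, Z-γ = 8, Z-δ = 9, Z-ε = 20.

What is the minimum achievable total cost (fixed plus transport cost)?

279

Open {P-γ, P-δ}: assign each demand point to its cheapest open site.
  Z-α→P-γ 7×10=70, Z-β→P-γ 2×3=6, Z-γ→P-δ 8×7=56, Z-δ→P-γ 9×3=27, Z-ε→P-δ 20×3=60
  transport cost 219, fixed 60 → total 279.
Compare {P-α, P-β, P-γ}: transport cost 211 + fixed 69 = 280.
Compare {P-β, P-γ, P-ε}: transport cost 211 + fixed 72 = 283.
Compare {P-β, P-γ}: transport cost 235 + fixed 51 = 286.
All other subsets cost ≥ 280. Minimum total cost: 279.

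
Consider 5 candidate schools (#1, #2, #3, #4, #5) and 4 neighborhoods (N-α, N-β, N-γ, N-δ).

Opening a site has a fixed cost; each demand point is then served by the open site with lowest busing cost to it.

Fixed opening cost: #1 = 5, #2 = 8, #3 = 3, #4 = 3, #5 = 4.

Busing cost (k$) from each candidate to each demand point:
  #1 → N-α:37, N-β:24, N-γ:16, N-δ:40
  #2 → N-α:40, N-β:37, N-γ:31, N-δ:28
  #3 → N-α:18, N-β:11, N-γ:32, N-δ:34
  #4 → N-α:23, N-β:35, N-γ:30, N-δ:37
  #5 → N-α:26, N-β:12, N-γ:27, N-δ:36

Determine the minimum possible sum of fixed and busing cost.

Open {#1, #3}: assign each demand point to its cheapest open site.
  N-α→#3 18, N-β→#3 11, N-γ→#1 16, N-δ→#3 34
  busing cost 79, fixed 8 → total 87.
Compare {#1, #2, #3}: busing cost 73 + fixed 16 = 89.
Compare {#1, #3, #4}: busing cost 79 + fixed 11 = 90.
Compare {#1, #3, #5}: busing cost 79 + fixed 12 = 91.
All other subsets cost ≥ 89. Minimum total cost: 87.

87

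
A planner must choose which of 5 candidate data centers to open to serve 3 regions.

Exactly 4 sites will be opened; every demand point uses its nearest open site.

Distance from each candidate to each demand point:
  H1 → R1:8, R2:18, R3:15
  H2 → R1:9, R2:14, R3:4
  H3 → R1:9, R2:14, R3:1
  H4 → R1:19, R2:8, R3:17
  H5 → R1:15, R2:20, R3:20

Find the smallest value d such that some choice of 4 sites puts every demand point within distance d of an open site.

8

Open {H1, H2, H3, H4}.
  Farthest demand point is R1 at distance 8 (to H1); all others are ≤ 8.
With {H1, H2, H4, H5} the worst case is 8.
With {H1, H3, H4, H5} the worst case is 8.
No size-4 selection achieves below 8.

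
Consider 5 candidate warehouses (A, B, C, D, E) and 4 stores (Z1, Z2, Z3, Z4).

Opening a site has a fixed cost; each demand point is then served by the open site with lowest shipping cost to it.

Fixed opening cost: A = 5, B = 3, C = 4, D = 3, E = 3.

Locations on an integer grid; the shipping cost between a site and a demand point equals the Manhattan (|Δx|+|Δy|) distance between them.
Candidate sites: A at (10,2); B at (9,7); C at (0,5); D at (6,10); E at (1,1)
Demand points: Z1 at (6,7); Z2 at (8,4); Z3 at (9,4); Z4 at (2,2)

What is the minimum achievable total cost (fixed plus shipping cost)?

18

Open {B, E}: assign each demand point to its cheapest open site.
  Z1→B 3, Z2→B 4, Z3→B 3, Z4→E 2
  shipping cost 12, fixed 6 → total 18.
Compare {B, D, E}: shipping cost 12 + fixed 9 = 21.
Compare {B, C}: shipping cost 15 + fixed 7 = 22.
Compare {B, C, E}: shipping cost 12 + fixed 10 = 22.
All other subsets cost ≥ 21. Minimum total cost: 18.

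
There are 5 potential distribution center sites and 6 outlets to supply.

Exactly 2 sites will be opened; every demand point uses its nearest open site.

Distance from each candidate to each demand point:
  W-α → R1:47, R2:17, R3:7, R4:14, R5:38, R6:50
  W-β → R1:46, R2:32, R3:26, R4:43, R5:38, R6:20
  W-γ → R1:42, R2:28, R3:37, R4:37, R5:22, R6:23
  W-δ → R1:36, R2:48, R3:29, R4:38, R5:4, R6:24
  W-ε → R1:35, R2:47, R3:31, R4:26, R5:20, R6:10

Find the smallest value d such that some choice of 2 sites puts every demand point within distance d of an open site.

35

Open {W-α, W-ε}.
  Farthest demand point is R1 at distance 35 (to W-ε); all others are ≤ 35.
With {W-β, W-ε} the worst case is 35.
With {W-γ, W-ε} the worst case is 35.
No size-2 selection achieves below 35.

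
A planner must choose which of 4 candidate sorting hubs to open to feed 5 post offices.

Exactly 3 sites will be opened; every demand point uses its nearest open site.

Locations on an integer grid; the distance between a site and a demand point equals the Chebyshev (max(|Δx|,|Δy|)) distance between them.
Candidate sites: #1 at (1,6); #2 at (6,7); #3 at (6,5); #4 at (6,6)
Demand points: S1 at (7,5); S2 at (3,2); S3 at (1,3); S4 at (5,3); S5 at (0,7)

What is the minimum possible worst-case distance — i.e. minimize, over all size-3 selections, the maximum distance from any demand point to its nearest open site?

3

Open {#1, #2, #3}.
  Farthest demand point is S2 at distance 3 (to #3); all others are ≤ 3.
With {#1, #3, #4} the worst case is 3.
With {#1, #2, #4} the worst case is 4.
No size-3 selection achieves below 3.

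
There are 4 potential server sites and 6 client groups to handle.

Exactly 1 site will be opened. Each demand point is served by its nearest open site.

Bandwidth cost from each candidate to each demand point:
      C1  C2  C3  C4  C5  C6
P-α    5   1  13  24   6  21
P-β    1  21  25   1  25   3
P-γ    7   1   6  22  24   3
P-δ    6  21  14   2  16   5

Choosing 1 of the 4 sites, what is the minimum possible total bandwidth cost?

63

Open {P-γ}.
  C1→P-γ 7, C2→P-γ 1, C3→P-γ 6, C4→P-γ 22, C5→P-γ 24, C6→P-γ 3  ⇒ total 63.
Compare {P-δ}: total 64.
Compare {P-α}: total 70.
No size-1 selection does better; minimum is 63.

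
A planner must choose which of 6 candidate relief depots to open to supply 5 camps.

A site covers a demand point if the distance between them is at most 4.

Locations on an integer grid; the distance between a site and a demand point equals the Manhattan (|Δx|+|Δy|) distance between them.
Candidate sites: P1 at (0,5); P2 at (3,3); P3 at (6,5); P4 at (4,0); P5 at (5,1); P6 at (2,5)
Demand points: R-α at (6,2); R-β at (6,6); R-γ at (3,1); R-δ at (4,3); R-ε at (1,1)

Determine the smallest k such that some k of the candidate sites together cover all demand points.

Coverage sets (demand points within 4 of each site):
  P1: {}
  P2: {R-α, R-γ, R-δ, R-ε}
  P3: {R-α, R-β, R-δ}
  P4: {R-α, R-γ, R-δ, R-ε}
  P5: {R-α, R-γ, R-δ, R-ε}
  P6: {R-δ}
No single site covers all 5 demand points.
But {P2, P3} covers everything, so the minimum is 2.

2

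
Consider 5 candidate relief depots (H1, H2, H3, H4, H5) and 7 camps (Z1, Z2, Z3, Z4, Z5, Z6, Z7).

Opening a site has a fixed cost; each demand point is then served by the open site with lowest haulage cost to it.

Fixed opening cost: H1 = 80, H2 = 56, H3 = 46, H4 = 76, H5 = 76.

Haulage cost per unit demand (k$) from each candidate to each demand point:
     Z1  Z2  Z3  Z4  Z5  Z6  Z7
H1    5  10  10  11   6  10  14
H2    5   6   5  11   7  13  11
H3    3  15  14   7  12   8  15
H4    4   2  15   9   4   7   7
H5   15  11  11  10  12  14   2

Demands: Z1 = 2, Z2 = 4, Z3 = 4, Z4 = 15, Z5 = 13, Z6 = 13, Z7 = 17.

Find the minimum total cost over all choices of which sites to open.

524

Open {H4, H5}: assign each demand point to its cheapest open site.
  Z1→H4 2×4=8, Z2→H4 4×2=8, Z3→H5 4×11=44, Z4→H4 15×9=135, Z5→H4 13×4=52, Z6→H4 13×7=91, Z7→H5 17×2=34
  haulage cost 372, fixed 152 → total 524.
Compare {H3, H4, H5}: haulage cost 340 + fixed 198 = 538.
Compare {H4}: haulage cost 473 + fixed 76 = 549.
Compare {H2, H4, H5}: haulage cost 348 + fixed 208 = 556.
All other subsets cost ≥ 538. Minimum total cost: 524.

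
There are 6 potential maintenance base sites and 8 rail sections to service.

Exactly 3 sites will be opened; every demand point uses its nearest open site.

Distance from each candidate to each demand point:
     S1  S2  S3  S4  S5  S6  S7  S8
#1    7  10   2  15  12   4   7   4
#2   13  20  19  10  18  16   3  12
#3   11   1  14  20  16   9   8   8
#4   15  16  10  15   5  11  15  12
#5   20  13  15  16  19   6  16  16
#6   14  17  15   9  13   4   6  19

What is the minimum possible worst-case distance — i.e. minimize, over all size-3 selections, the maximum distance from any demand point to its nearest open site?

10

Open {#1, #2, #4}.
  Farthest demand point is S2 at distance 10 (to #1); all others are ≤ 10.
With {#1, #4, #6} the worst case is 10.
With {#2, #3, #4} the worst case is 11.
No size-3 selection achieves below 10.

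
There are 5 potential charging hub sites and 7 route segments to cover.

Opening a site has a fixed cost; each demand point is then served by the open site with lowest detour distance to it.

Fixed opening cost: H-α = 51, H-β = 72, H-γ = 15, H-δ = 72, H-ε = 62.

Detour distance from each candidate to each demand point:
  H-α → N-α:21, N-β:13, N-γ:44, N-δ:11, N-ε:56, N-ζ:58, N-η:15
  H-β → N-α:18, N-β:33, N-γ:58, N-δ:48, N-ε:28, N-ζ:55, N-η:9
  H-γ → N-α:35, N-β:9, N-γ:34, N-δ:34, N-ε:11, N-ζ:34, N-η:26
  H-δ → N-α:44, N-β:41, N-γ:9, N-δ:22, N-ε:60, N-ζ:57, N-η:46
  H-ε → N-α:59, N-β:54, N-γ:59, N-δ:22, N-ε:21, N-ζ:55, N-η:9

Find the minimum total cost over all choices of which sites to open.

198

Open {H-γ}: assign each demand point to its cheapest open site.
  N-α→H-γ 35, N-β→H-γ 9, N-γ→H-γ 34, N-δ→H-γ 34, N-ε→H-γ 11, N-ζ→H-γ 34, N-η→H-γ 26
  detour distance 183, fixed 15 → total 198.
Compare {H-α, H-γ}: detour distance 135 + fixed 66 = 201.
Compare {H-γ, H-ε}: detour distance 154 + fixed 77 = 231.
Compare {H-γ, H-δ}: detour distance 146 + fixed 87 = 233.
All other subsets cost ≥ 201. Minimum total cost: 198.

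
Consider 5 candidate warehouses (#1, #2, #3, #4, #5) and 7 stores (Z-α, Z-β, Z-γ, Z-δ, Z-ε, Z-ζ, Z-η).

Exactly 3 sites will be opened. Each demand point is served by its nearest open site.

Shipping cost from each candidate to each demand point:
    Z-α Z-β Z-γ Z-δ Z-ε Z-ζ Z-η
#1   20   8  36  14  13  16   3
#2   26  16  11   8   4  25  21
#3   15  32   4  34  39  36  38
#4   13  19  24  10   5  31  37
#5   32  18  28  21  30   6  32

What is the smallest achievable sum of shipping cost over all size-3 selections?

58

Open {#1, #2, #3}.
  Z-α→#3 15, Z-β→#1 8, Z-γ→#3 4, Z-δ→#2 8, Z-ε→#2 4, Z-ζ→#1 16, Z-η→#1 3  ⇒ total 58.
Compare {#1, #3, #4}: total 59.
Compare {#1, #2, #5}: total 60.
No size-3 selection does better; minimum is 58.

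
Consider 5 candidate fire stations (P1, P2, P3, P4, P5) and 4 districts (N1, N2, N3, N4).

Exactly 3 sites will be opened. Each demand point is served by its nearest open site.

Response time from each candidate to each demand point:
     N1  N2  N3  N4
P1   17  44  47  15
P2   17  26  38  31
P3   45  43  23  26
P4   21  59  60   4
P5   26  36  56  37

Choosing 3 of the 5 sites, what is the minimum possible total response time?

70

Open {P2, P3, P4}.
  N1→P2 17, N2→P2 26, N3→P3 23, N4→P4 4  ⇒ total 70.
Compare {P1, P2, P3}: total 81.
Compare {P3, P4, P5}: total 84.
No size-3 selection does better; minimum is 70.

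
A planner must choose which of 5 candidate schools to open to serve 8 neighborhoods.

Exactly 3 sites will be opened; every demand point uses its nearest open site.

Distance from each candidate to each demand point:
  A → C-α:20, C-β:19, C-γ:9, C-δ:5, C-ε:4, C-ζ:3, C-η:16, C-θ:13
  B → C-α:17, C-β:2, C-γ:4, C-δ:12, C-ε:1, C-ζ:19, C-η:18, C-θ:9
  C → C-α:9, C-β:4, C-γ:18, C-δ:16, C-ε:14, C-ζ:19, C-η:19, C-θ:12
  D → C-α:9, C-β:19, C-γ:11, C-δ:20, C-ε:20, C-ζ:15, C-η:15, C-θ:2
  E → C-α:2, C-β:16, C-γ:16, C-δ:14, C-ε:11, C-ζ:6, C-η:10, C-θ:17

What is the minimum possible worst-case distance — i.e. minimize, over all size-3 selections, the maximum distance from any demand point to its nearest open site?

Open {A, B, E}.
  Farthest demand point is C-η at distance 10 (to E); all others are ≤ 10.
With {A, C, E} the worst case is 12.
With {B, C, E} the worst case is 12.
No size-3 selection achieves below 10.

10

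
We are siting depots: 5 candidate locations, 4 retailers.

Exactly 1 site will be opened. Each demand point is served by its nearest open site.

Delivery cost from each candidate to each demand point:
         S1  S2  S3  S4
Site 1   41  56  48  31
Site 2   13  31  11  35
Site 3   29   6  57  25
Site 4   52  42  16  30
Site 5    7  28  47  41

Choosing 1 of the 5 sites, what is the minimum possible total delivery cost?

Open {Site 2}.
  S1→Site 2 13, S2→Site 2 31, S3→Site 2 11, S4→Site 2 35  ⇒ total 90.
Compare {Site 3}: total 117.
Compare {Site 5}: total 123.
No size-1 selection does better; minimum is 90.

90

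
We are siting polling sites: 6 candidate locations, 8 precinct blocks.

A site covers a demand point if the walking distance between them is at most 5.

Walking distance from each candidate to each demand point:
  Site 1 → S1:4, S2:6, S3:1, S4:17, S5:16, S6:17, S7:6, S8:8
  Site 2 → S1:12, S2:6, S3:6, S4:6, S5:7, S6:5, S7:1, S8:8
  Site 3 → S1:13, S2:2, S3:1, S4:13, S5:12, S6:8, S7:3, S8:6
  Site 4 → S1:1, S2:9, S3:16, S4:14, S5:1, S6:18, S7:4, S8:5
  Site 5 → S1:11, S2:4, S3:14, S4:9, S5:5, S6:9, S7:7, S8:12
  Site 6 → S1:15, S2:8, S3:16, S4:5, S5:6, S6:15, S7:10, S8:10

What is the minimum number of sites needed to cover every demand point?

Coverage sets (demand points within 5 of each site):
  Site 1: {S1, S3}
  Site 2: {S6, S7}
  Site 3: {S2, S3, S7}
  Site 4: {S1, S5, S7, S8}
  Site 5: {S2, S5}
  Site 6: {S4}
No 3 sites suffice: every size-3 union leaves at least one demand point uncovered.
But {Site 2, Site 3, Site 4, Site 6} covers everything, so the minimum is 4.

4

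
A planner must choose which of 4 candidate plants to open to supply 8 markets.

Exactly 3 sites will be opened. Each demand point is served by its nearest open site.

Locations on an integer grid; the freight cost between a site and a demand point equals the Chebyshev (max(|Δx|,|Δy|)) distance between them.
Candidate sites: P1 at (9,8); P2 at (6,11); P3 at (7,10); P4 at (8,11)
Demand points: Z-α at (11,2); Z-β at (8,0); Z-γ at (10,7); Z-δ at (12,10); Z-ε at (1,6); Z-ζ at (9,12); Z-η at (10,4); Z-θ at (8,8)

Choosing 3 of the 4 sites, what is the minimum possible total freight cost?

Open {P1, P2, P4}.
  Z-α→P1 6, Z-β→P1 8, Z-γ→P1 1, Z-δ→P1 3, Z-ε→P2 5, Z-ζ→P4 1, Z-η→P1 4, Z-θ→P1 1  ⇒ total 29.
Compare {P1, P2, P3}: total 30.
Compare {P1, P3, P4}: total 30.
No size-3 selection does better; minimum is 29.

29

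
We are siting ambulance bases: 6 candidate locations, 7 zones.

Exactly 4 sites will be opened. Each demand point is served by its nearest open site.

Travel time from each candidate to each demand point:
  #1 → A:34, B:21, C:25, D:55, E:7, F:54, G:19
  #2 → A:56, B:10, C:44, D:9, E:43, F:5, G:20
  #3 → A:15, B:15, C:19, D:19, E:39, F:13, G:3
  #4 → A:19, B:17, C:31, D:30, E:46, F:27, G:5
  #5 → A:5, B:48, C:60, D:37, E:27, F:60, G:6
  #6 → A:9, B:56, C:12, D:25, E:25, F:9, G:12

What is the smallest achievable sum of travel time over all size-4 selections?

Open {#1, #2, #5, #6}.
  A→#5 5, B→#2 10, C→#6 12, D→#2 9, E→#1 7, F→#2 5, G→#5 6  ⇒ total 54.
Compare {#1, #2, #3, #6}: total 55.
Compare {#1, #2, #4, #6}: total 57.
No size-4 selection does better; minimum is 54.

54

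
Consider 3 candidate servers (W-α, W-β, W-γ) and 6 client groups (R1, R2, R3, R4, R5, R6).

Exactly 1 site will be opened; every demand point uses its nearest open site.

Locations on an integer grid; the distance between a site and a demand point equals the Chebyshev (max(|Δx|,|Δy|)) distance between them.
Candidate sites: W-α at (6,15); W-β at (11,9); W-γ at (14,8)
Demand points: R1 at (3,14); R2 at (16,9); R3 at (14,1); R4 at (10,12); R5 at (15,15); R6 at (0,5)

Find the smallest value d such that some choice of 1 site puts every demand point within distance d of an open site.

11

Open {W-β}.
  Farthest demand point is R6 at distance 11 (to W-β); all others are ≤ 11.
With {W-α} the worst case is 14.
With {W-γ} the worst case is 14.
No size-1 selection achieves below 11.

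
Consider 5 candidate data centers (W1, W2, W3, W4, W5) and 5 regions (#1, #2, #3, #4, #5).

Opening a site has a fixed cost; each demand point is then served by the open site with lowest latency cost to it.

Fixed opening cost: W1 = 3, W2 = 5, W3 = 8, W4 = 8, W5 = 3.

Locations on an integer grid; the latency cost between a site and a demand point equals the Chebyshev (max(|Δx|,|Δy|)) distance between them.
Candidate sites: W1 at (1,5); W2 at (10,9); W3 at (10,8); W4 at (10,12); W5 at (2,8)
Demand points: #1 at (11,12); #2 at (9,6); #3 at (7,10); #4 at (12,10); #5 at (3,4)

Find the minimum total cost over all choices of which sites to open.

21

Open {W1, W2}: assign each demand point to its cheapest open site.
  #1→W2 3, #2→W2 3, #3→W2 3, #4→W2 2, #5→W1 2
  latency cost 13, fixed 8 → total 21.
Compare {W2}: latency cost 18 + fixed 5 = 23.
Compare {W2, W5}: latency cost 15 + fixed 8 = 23.
Compare {W1, W3}: latency cost 13 + fixed 11 = 24.
All other subsets cost ≥ 23. Minimum total cost: 21.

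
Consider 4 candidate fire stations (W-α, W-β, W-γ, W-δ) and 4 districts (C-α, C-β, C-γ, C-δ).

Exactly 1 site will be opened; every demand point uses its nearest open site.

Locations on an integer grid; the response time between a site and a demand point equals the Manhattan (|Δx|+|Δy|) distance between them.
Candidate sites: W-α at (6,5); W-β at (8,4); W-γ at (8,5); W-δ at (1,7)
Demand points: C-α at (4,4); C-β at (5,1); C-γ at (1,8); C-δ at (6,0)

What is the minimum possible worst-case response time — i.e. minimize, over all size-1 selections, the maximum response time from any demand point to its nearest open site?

Open {W-α}.
  Farthest demand point is C-γ at response time 8 (to W-α); all others are ≤ 8.
With {W-γ} the worst case is 10.
With {W-β} the worst case is 11.
No size-1 selection achieves below 8.

8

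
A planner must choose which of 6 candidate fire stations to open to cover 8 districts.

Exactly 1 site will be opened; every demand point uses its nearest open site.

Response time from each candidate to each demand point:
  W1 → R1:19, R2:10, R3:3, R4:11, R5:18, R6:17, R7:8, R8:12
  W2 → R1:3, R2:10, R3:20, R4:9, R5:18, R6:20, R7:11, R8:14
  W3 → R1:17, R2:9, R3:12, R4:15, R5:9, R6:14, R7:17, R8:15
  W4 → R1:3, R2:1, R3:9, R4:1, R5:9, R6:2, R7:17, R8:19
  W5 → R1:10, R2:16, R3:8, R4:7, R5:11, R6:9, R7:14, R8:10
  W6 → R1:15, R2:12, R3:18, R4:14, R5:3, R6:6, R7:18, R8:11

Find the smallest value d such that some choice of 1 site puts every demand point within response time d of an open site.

16

Open {W5}.
  Farthest demand point is R2 at response time 16 (to W5); all others are ≤ 16.
With {W3} the worst case is 17.
With {W6} the worst case is 18.
No size-1 selection achieves below 16.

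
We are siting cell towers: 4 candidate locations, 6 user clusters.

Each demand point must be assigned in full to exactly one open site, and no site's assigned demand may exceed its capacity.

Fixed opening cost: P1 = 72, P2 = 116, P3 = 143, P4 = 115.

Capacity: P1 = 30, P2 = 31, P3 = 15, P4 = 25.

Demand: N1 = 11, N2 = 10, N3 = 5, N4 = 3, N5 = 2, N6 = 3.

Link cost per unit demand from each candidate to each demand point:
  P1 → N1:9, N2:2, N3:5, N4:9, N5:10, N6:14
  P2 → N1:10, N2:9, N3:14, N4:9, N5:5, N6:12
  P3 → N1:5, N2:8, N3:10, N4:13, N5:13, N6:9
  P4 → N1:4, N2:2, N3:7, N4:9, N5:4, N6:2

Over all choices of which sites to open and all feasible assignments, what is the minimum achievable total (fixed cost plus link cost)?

317

Open {P1, P4}; cheapest assignment that respects the capacities:
  P1 (cap 30, load 18): N2, N3, N4 — cost 10×2 + 5×5 + 3×9 = 72
  P4 (cap 25, load 16): N1, N5, N6 — cost 11×4 + 2×4 + 3×2 = 58
  Shipping 130, fixed 187 → total 317.
  Any other capacity-feasible assignment to {P1, P4} ships for at least 130.
Compare {P1, P3}: its best feasible assignment gives total 389.
Compare {P1, P2}: its best feasible assignment gives total 405.
Every other set of open sites that can feasibly serve all demand totals ≥ 389 even under its best assignment. Minimum: 317.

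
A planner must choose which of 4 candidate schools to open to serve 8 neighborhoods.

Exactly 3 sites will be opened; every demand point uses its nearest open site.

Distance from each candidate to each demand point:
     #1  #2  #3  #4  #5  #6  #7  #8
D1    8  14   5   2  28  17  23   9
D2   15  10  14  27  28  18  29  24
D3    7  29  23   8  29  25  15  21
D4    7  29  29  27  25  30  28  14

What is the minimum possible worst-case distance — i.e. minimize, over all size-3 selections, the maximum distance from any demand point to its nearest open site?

25

Open {D1, D2, D4}.
  Farthest demand point is #5 at distance 25 (to D4); all others are ≤ 25.
With {D1, D3, D4} the worst case is 25.
With {D2, D3, D4} the worst case is 25.
No size-3 selection achieves below 25.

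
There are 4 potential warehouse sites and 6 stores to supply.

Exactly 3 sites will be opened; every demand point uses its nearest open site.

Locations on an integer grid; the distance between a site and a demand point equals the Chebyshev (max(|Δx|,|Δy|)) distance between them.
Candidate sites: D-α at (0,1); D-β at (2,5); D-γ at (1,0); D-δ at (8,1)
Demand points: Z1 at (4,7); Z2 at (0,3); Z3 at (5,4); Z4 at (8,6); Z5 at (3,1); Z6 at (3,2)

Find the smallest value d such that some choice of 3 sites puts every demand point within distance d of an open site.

5

Open {D-α, D-β, D-δ}.
  Farthest demand point is Z4 at distance 5 (to D-δ); all others are ≤ 5.
With {D-β, D-γ, D-δ} the worst case is 5.
With {D-α, D-β, D-γ} the worst case is 6.
No size-3 selection achieves below 5.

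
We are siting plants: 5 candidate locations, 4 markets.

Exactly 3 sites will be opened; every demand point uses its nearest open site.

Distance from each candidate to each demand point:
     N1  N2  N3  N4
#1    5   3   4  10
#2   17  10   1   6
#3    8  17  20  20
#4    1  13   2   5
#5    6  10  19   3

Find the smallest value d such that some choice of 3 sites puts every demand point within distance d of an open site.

3

Open {#1, #4, #5}.
  Farthest demand point is N2 at distance 3 (to #1); all others are ≤ 3.
With {#1, #2, #4} the worst case is 5.
With {#1, #2, #5} the worst case is 5.
No size-3 selection achieves below 3.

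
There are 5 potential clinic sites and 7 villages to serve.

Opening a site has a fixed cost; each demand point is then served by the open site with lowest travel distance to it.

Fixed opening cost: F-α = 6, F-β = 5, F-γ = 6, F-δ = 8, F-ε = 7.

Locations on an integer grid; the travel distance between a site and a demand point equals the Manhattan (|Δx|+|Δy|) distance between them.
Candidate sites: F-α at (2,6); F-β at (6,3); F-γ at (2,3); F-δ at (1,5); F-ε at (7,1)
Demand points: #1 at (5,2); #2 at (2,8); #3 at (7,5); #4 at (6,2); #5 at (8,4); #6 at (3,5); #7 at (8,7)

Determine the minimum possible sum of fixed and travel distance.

Open {F-α, F-β}: assign each demand point to its cheapest open site.
  #1→F-β 2, #2→F-α 2, #3→F-β 3, #4→F-β 1, #5→F-β 3, #6→F-α 2, #7→F-β 6
  travel distance 19, fixed 11 → total 30.
Compare {F-β}: travel distance 29 + fixed 5 = 34.
Compare {F-β, F-γ}: travel distance 23 + fixed 11 = 34.
Compare {F-β, F-δ}: travel distance 21 + fixed 13 = 34.
All other subsets cost ≥ 34. Minimum total cost: 30.

30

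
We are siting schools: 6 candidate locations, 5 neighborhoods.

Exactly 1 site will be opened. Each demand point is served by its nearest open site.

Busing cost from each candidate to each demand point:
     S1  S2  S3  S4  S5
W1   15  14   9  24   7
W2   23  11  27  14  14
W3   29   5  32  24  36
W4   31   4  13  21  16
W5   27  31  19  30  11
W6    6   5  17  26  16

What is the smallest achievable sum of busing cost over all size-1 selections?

Open {W1}.
  S1→W1 15, S2→W1 14, S3→W1 9, S4→W1 24, S5→W1 7  ⇒ total 69.
Compare {W6}: total 70.
Compare {W4}: total 85.
No size-1 selection does better; minimum is 69.

69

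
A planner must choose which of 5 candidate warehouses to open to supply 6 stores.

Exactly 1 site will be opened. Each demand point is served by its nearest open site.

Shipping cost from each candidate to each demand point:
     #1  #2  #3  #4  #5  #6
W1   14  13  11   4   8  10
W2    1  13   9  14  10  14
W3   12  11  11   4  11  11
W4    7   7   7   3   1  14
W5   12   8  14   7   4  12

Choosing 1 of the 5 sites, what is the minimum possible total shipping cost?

39

Open {W4}.
  #1→W4 7, #2→W4 7, #3→W4 7, #4→W4 3, #5→W4 1, #6→W4 14  ⇒ total 39.
Compare {W5}: total 57.
Compare {W1}: total 60.
No size-1 selection does better; minimum is 39.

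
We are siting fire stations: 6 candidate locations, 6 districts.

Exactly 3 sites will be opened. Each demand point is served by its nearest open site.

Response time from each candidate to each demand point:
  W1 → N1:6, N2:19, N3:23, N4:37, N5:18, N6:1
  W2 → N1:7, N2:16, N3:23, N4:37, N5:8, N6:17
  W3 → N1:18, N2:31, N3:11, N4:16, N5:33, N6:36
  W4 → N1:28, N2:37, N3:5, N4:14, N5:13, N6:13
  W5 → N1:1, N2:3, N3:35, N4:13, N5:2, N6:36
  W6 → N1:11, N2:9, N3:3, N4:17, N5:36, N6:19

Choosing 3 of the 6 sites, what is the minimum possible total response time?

Open {W1, W5, W6}.
  N1→W5 1, N2→W5 3, N3→W6 3, N4→W5 13, N5→W5 2, N6→W1 1  ⇒ total 23.
Compare {W1, W4, W5}: total 25.
Compare {W1, W3, W5}: total 31.
No size-3 selection does better; minimum is 23.

23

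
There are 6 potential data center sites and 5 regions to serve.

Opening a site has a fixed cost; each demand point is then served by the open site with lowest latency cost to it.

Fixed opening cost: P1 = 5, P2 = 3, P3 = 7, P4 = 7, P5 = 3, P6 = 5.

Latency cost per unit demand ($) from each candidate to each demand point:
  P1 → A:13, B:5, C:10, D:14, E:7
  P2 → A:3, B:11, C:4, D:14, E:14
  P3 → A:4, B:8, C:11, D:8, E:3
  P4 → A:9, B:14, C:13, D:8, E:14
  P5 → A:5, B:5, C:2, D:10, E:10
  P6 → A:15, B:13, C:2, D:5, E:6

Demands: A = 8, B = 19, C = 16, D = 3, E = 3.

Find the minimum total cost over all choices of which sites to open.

Open {P2, P3, P5, P6}: assign each demand point to its cheapest open site.
  A→P2 8×3=24, B→P5 19×5=95, C→P5 16×2=32, D→P6 3×5=15, E→P3 3×3=9
  latency cost 175, fixed 18 → total 193.
Compare {P2, P5, P6}: latency cost 184 + fixed 11 = 195.
Compare {P1, P2, P3, P6}: latency cost 175 + fixed 20 = 195.
Compare {P1, P2, P6}: latency cost 184 + fixed 13 = 197.
All other subsets cost ≥ 195. Minimum total cost: 193.

193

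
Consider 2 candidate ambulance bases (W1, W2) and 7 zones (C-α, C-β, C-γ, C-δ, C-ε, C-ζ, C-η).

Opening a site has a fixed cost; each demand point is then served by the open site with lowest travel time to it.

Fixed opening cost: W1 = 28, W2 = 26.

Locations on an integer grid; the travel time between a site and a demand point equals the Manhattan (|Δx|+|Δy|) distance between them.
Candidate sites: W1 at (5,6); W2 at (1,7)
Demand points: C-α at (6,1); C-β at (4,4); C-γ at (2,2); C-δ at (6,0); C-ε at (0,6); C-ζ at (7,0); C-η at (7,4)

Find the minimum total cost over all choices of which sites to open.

68

Open {W1}: assign each demand point to its cheapest open site.
  C-α→W1 6, C-β→W1 3, C-γ→W1 7, C-δ→W1 7, C-ε→W1 5, C-ζ→W1 8, C-η→W1 4
  travel time 40, fixed 28 → total 68.
Compare {W2}: travel time 59 + fixed 26 = 85.
Compare {W1, W2}: travel time 36 + fixed 54 = 90.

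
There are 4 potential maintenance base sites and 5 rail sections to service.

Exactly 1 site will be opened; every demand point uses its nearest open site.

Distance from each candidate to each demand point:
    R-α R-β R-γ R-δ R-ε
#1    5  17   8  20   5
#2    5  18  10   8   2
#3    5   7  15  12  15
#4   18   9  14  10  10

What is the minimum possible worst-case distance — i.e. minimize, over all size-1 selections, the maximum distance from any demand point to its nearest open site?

Open {#3}.
  Farthest demand point is R-γ at distance 15 (to #3); all others are ≤ 15.
With {#2} the worst case is 18.
With {#4} the worst case is 18.
No size-1 selection achieves below 15.

15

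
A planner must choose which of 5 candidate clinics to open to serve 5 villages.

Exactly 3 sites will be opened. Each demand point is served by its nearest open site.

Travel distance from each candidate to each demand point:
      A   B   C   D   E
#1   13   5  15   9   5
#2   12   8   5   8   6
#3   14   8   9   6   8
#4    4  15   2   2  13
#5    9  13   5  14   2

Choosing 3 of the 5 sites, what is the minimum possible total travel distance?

Open {#1, #4, #5}.
  A→#4 4, B→#1 5, C→#4 2, D→#4 2, E→#5 2  ⇒ total 15.
Compare {#1, #2, #4}: total 18.
Compare {#1, #3, #4}: total 18.
No size-3 selection does better; minimum is 15.

15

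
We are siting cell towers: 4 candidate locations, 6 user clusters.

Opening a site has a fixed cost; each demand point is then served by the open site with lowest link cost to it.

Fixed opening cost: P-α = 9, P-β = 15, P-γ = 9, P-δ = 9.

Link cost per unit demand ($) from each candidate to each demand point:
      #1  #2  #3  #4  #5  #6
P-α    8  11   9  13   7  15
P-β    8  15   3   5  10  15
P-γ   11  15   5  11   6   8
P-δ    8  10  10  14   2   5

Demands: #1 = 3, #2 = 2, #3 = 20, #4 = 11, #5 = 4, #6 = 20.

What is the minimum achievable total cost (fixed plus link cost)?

291

Open {P-β, P-δ}: assign each demand point to its cheapest open site.
  #1→P-β 3×8=24, #2→P-δ 2×10=20, #3→P-β 20×3=60, #4→P-β 11×5=55, #5→P-δ 4×2=8, #6→P-δ 20×5=100
  link cost 267, fixed 24 → total 291.
Compare {P-α, P-β, P-δ}: link cost 267 + fixed 33 = 300.
Compare {P-β, P-γ, P-δ}: link cost 267 + fixed 33 = 300.
Compare {P-α, P-β, P-γ, P-δ}: link cost 267 + fixed 42 = 309.
All other subsets cost ≥ 300. Minimum total cost: 291.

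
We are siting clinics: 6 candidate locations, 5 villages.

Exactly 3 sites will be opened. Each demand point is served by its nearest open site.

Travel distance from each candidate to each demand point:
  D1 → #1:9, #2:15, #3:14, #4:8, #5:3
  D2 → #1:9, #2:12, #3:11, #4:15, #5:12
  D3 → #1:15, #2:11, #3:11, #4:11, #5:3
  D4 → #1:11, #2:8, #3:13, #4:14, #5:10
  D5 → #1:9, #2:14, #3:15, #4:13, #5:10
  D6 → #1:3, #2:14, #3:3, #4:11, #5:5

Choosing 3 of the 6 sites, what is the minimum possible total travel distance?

25

Open {D1, D4, D6}.
  #1→D6 3, #2→D4 8, #3→D6 3, #4→D1 8, #5→D1 3  ⇒ total 25.
Compare {D1, D3, D6}: total 28.
Compare {D3, D4, D6}: total 28.
No size-3 selection does better; minimum is 25.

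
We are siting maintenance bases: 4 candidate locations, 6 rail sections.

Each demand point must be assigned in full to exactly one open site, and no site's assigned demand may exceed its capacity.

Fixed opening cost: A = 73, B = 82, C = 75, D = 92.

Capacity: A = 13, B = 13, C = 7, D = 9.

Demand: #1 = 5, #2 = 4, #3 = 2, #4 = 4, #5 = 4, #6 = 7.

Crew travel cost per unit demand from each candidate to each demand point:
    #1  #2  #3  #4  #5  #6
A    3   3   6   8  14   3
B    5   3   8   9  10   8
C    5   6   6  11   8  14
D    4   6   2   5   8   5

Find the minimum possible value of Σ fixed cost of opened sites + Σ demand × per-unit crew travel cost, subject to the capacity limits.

297

Open {A, B}; cheapest assignment that respects the capacities:
  A (cap 13, load 13): #3, #4, #6 — cost 2×6 + 4×8 + 7×3 = 65
  B (cap 13, load 13): #1, #2, #5 — cost 5×5 + 4×3 + 4×10 = 77
  Shipping 142, fixed 155 → total 297.
  Any other capacity-feasible assignment to {A, B} ships for at least 142.
Compare {A, C, D}: its best feasible assignment gives total 357.
Compare {A, B, C}: its best feasible assignment gives total 358.
Every other set of open sites that can feasibly serve all demand totals ≥ 357 even under its best assignment. Minimum: 297.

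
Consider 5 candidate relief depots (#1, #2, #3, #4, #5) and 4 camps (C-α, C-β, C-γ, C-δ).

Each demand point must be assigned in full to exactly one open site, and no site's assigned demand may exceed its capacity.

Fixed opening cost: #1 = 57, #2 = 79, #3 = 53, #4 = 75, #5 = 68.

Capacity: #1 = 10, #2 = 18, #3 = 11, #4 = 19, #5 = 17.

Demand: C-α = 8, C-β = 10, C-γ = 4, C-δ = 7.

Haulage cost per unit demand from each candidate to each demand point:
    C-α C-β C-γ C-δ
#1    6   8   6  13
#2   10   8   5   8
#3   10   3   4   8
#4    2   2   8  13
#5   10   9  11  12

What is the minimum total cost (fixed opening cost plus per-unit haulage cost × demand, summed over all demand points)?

236

Open {#3, #4}; cheapest assignment that respects the capacities:
  #3 (cap 11, load 11): C-γ, C-δ — cost 4×4 + 7×8 = 72
  #4 (cap 19, load 18): C-α, C-β — cost 8×2 + 10×2 = 36
  Shipping 108, fixed 128 → total 236.
  Any other capacity-feasible assignment to {#3, #4} ships for at least 108.
Compare {#2, #4}: its best feasible assignment gives total 266.
Compare {#1, #3, #4}: its best feasible assignment gives total 293.
Every other set of open sites that can feasibly serve all demand totals ≥ 266 even under its best assignment. Minimum: 236.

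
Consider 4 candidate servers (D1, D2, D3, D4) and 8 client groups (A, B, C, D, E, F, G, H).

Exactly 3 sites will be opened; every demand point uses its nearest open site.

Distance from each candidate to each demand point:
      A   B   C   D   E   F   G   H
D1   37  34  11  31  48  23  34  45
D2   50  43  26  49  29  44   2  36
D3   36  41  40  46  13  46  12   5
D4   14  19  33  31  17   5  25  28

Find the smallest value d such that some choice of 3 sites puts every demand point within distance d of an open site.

31

Open {D1, D2, D4}.
  Farthest demand point is D at distance 31 (to D1); all others are ≤ 31.
With {D1, D3, D4} the worst case is 31.
With {D2, D3, D4} the worst case is 31.
No size-3 selection achieves below 31.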